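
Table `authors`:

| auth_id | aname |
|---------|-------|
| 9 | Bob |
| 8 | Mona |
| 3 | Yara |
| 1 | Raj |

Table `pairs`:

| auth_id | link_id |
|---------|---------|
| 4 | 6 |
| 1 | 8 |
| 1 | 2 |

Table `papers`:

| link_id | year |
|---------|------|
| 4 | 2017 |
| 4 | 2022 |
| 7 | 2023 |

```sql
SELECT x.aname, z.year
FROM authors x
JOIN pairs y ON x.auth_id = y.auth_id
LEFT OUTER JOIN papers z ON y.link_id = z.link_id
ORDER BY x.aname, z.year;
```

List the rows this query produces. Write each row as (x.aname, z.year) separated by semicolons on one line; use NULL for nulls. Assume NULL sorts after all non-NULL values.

Step 1 — x INNER JOIN y on auth_id → 2 row(s).
Then LEFT JOIN `papers z` on link_id: each of those 2 rows is kept; rows whose y.link_id has no match in z get NULL for z's columns.

(Raj, NULL); (Raj, NULL)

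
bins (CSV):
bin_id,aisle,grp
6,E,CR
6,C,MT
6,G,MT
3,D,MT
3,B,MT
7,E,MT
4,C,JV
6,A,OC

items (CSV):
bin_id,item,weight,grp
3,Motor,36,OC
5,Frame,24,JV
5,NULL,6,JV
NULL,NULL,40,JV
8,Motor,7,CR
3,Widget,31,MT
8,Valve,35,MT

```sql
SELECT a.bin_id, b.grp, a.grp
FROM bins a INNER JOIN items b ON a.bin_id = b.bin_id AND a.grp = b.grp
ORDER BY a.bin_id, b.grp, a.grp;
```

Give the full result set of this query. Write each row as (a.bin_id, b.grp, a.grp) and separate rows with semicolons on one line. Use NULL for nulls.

INNER JOIN keeps only pairs where the ON condition holds.
Matching on a.bin_id = b.bin_id AND a.grp = b.grp. A NULL in a compared column never satisfies the condition.
Matched pairs: 2.

(3, MT, MT); (3, MT, MT)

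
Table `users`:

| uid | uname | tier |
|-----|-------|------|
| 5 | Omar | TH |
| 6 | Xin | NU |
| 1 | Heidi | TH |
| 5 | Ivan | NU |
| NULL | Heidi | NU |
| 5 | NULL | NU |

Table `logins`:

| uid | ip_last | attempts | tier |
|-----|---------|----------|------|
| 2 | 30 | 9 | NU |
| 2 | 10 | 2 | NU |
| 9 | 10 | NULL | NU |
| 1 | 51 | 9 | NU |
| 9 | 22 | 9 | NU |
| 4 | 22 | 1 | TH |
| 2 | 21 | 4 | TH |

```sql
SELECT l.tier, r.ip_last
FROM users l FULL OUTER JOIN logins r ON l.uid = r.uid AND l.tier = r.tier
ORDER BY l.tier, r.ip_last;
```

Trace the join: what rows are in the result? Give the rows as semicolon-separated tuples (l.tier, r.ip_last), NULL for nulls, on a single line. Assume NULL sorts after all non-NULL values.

(NU, NULL); (NU, NULL); (NU, NULL); (NU, NULL); (TH, NULL); (TH, NULL); (NULL, 10); (NULL, 10); (NULL, 21); (NULL, 22); (NULL, 22); (NULL, 30); (NULL, 51)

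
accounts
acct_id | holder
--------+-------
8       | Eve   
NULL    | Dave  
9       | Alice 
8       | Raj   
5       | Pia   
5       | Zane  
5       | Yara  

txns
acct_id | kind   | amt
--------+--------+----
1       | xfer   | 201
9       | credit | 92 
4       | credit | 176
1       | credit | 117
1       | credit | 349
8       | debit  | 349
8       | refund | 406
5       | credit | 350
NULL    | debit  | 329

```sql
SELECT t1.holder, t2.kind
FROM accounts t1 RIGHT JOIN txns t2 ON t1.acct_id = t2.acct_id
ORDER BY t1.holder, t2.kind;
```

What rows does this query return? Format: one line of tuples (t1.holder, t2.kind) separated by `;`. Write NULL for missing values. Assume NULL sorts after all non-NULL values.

(Alice, credit); (Eve, debit); (Eve, refund); (Pia, credit); (Raj, debit); (Raj, refund); (Yara, credit); (Zane, credit); (NULL, credit); (NULL, credit); (NULL, credit); (NULL, debit); (NULL, xfer)

RIGHT JOIN keeps every row from `txns`; unmatched rows get NULL for `accounts`'s columns.
Matching on t1.acct_id = t2.acct_id. A NULL in a compared column never satisfies the condition.
- acct_id=8: 2 matching t2 row(s), so 2 row(s) emitted.
- acct_id=NULL: no matching t2 row.
- acct_id=9: 1 matching t2 row(s), so 1 row(s) emitted.
- acct_id=8: 2 matching t2 row(s), so 2 row(s) emitted.
- acct_id=5: 1 matching t2 row(s), so 1 row(s) emitted.
- acct_id=5: 1 matching t2 row(s), so 1 row(s) emitted.
- acct_id=5: 1 matching t2 row(s), so 1 row(s) emitted.
- 5 row(s) from t2 found no t1 partner → padded with NULL.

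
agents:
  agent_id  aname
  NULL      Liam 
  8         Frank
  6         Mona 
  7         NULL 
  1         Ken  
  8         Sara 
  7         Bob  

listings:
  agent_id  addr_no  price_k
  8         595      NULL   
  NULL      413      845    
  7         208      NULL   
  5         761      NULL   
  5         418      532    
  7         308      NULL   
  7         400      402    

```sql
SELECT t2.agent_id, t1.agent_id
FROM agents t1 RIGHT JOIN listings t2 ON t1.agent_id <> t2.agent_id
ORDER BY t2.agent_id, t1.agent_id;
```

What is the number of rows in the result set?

RIGHT JOIN keeps every row from `listings`; unmatched rows get NULL for `agents`'s columns.
Matching on t1.agent_id <> t2.agent_id. A NULL in a compared column never satisfies the condition.
Matched pairs: 28; unmatched t2 rows kept: 1.
Total: 28 matched + 1 padded = 29 rows.

29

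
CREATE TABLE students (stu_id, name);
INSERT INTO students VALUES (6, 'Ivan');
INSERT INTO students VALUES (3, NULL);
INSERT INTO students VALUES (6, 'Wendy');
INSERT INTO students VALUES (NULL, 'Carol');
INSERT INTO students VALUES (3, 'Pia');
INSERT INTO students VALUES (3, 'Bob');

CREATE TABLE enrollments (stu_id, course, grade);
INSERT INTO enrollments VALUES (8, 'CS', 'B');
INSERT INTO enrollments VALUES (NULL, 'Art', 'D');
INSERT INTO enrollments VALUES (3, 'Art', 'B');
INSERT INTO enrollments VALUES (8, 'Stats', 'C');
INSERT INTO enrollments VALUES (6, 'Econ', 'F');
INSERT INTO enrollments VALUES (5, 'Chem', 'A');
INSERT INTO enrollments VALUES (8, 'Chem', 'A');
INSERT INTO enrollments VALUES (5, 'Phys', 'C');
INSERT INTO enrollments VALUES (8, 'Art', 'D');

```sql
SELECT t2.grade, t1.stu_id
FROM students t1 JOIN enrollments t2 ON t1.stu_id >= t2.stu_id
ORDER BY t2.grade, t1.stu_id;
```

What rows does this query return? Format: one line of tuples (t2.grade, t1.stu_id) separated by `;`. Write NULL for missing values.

INNER JOIN keeps only pairs where the ON condition holds.
Matching on t1.stu_id >= t2.stu_id. A NULL in a compared column never satisfies the condition.
- t1[0] stu_id=6 → 4 match(es) in t2 → 4 row(s).
- t1[1] stu_id=3 → 1 match(es) in t2 → 1 row(s).
- t1[2] stu_id=6 → 4 match(es) in t2 → 4 row(s).
- t1[3] stu_id=NULL → no match; dropped.
- t1[4] stu_id=3 → 1 match(es) in t2 → 1 row(s).
- t1[5] stu_id=3 → 1 match(es) in t2 → 1 row(s).

(A, 6); (A, 6); (B, 3); (B, 3); (B, 3); (B, 6); (B, 6); (C, 6); (C, 6); (F, 6); (F, 6)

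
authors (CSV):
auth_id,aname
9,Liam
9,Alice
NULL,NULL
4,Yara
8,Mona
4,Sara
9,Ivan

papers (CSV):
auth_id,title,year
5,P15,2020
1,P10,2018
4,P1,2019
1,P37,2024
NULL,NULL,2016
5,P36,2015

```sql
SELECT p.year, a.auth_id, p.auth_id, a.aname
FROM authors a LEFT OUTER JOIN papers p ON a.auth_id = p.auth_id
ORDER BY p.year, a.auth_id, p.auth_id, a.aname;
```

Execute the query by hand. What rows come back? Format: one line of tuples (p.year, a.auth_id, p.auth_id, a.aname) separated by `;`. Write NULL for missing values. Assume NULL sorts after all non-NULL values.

(2019, 4, 4, Sara); (2019, 4, 4, Yara); (NULL, 8, NULL, Mona); (NULL, 9, NULL, Alice); (NULL, 9, NULL, Ivan); (NULL, 9, NULL, Liam); (NULL, NULL, NULL, NULL)

LEFT JOIN keeps every row from `authors`; unmatched rows get NULL for `papers`'s columns.
Matching on a.auth_id = p.auth_id. A NULL in a compared column never satisfies the condition.
- a[0] auth_id=9 → no match; kept with NULLs on the p side.
- a[1] auth_id=9 → no match; kept with NULLs on the p side.
- a[2] auth_id=NULL → no match; kept with NULLs on the p side.
- a[3] auth_id=4 → 1 match(es) in p → 1 row(s).
- a[4] auth_id=8 → no match; kept with NULLs on the p side.
- a[5] auth_id=4 → 1 match(es) in p → 1 row(s).
- a[6] auth_id=9 → no match; kept with NULLs on the p side.
After projecting and ordering:
p.year | a.auth_id | p.auth_id | a.aname
2019 | 4 | 4 | Sara
2019 | 4 | 4 | Yara
NULL | 8 | NULL | Mona
NULL | 9 | NULL | Alice
NULL | 9 | NULL | Ivan
NULL | 9 | NULL | Liam
NULL | NULL | NULL | NULL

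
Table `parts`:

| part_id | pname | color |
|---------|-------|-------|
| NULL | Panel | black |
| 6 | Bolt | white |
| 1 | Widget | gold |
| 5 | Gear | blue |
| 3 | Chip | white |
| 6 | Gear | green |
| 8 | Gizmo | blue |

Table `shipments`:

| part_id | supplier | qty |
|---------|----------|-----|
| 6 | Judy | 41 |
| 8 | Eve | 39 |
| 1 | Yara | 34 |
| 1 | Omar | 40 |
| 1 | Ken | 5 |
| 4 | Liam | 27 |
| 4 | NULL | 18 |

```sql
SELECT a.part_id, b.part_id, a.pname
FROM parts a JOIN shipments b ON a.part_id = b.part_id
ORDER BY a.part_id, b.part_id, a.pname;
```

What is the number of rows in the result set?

6

INNER JOIN keeps only pairs where the ON condition holds.
Matching on a.part_id = b.part_id. A NULL in a compared column never satisfies the condition.
Matched pairs: 6.
Total: 6 rows.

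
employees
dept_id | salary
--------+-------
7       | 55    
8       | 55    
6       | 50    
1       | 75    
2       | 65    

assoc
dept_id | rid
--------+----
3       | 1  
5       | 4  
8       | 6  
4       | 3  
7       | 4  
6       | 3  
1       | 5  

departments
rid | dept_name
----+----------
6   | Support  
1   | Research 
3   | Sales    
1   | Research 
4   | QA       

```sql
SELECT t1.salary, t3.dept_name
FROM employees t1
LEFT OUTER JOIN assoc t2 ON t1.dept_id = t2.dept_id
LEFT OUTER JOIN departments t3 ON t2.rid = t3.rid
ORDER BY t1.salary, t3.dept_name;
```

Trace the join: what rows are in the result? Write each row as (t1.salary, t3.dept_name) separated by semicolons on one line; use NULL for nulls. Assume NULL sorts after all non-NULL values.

Evaluate left to right. First `employees t1 LEFT JOIN assoc t2` on dept_id: 5 row(s).
Then LEFT JOIN `departments t3` on rid: each of those 5 rows is kept; rows whose t2.rid has no match in t3 get NULL for t3's columns.

(50, Sales); (55, QA); (55, Support); (65, NULL); (75, NULL)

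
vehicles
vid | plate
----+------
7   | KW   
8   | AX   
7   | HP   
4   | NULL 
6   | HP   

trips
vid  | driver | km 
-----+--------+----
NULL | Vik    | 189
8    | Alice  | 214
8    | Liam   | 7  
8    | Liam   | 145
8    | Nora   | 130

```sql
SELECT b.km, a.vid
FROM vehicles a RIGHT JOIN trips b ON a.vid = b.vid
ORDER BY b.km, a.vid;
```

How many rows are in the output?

RIGHT JOIN keeps every row from `trips`; unmatched rows get NULL for `vehicles`'s columns.
Matching on a.vid = b.vid. A NULL in a compared column never satisfies the condition.
- vid=7: no matching b row.
- vid=8: 4 matching b row(s), so 4 row(s) emitted.
- vid=7: no matching b row.
- vid=4: no matching b row.
- vid=6: no matching b row.
- plus 1 unmatched b row(s), each kept with NULL a columns.
Total: 4 matched + 1 padded = 5 rows.

5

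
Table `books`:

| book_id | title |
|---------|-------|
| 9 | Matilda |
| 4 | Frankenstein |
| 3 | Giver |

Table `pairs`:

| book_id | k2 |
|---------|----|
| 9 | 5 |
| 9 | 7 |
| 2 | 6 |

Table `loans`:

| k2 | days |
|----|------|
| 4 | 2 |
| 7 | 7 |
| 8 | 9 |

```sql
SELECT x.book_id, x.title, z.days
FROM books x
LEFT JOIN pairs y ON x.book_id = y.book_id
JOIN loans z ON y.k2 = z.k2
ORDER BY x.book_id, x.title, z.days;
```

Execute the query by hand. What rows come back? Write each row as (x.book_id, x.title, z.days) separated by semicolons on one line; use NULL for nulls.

(9, Matilda, 7)

Step 1 — x LEFT JOIN y on book_id → 4 row(s).
Then INNER JOIN `loans z` on k2: keep only rows whose y.k2 appears in z.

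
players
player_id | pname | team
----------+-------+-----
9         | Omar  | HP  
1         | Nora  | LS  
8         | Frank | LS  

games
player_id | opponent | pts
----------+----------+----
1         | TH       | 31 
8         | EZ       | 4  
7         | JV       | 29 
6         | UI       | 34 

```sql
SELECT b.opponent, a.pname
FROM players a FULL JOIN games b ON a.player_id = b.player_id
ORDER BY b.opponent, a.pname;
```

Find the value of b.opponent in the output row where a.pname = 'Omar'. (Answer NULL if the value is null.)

NULL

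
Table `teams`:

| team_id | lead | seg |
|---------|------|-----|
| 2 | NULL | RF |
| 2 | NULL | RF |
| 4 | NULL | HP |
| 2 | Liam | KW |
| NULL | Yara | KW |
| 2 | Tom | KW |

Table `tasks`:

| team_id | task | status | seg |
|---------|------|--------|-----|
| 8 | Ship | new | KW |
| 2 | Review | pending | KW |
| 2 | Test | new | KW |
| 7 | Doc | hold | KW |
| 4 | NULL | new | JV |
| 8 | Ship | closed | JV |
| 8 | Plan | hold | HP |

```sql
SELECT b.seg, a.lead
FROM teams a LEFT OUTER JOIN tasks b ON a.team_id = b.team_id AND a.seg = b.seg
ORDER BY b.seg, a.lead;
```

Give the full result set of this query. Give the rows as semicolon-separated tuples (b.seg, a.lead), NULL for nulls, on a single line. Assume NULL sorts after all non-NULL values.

(KW, Liam); (KW, Liam); (KW, Tom); (KW, Tom); (NULL, Yara); (NULL, NULL); (NULL, NULL); (NULL, NULL)

LEFT JOIN keeps every row from `teams`; unmatched rows get NULL for `tasks`'s columns.
Matching on a.team_id = b.team_id AND a.seg = b.seg. A NULL in a compared column never satisfies the condition.
- team_id=2, seg=RF: no b row matches, row kept with b columns NULL.
- team_id=2, seg=RF: no b row matches, row kept with b columns NULL.
- team_id=4, seg=HP: no b row matches, row kept with b columns NULL.
- team_id=2, seg=KW: 2 matching b row(s), so 2 row(s) emitted.
- team_id=NULL, seg=KW: no b row matches, row kept with b columns NULL.
- team_id=2, seg=KW: 2 matching b row(s), so 2 row(s) emitted.
After projecting and ordering:
b.seg | a.lead
KW | Liam
KW | Liam
KW | Tom
KW | Tom
NULL | Yara
NULL | NULL
NULL | NULL
NULL | NULL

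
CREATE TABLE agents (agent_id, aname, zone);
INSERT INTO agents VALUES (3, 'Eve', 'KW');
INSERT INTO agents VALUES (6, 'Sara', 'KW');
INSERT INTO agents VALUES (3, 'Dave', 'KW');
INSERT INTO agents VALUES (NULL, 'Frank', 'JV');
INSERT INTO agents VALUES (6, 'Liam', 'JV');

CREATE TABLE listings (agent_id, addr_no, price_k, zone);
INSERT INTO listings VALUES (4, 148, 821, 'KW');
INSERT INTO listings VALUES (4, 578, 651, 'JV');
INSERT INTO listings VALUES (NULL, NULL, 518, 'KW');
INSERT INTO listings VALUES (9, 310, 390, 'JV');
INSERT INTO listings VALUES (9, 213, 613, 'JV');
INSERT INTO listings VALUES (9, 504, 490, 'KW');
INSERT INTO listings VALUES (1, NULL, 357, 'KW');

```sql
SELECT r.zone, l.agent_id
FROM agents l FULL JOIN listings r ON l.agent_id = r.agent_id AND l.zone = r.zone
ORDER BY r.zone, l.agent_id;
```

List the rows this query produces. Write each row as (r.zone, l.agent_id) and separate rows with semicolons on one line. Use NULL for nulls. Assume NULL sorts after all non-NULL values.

(JV, NULL); (JV, NULL); (JV, NULL); (KW, NULL); (KW, NULL); (KW, NULL); (KW, NULL); (NULL, 3); (NULL, 3); (NULL, 6); (NULL, 6); (NULL, NULL)

FULL OUTER JOIN keeps every row from both sides; unmatched rows get NULL for the other side's columns.
Matching on l.agent_id = r.agent_id AND l.zone = r.zone. A NULL in a compared column never satisfies the condition.
Matched pairs: 0; unmatched l rows kept: 5; unmatched r rows kept: 7.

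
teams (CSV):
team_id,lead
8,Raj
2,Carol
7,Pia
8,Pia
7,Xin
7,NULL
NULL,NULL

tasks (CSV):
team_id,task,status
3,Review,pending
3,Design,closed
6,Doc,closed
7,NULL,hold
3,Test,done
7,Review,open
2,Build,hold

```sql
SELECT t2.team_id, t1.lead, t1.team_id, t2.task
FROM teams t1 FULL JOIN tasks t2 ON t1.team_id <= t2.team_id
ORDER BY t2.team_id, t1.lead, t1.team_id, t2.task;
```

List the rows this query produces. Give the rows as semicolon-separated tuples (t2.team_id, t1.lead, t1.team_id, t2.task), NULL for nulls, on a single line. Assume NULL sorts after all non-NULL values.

(2, Carol, 2, Build); (3, Carol, 2, Design); (3, Carol, 2, Review); (3, Carol, 2, Test); (6, Carol, 2, Doc); (7, Carol, 2, Review); (7, Carol, 2, NULL); (7, Pia, 7, Review); (7, Pia, 7, NULL); (7, Xin, 7, Review); (7, Xin, 7, NULL); (7, NULL, 7, Review); (7, NULL, 7, NULL); (NULL, Pia, 8, NULL); (NULL, Raj, 8, NULL); (NULL, NULL, NULL, NULL)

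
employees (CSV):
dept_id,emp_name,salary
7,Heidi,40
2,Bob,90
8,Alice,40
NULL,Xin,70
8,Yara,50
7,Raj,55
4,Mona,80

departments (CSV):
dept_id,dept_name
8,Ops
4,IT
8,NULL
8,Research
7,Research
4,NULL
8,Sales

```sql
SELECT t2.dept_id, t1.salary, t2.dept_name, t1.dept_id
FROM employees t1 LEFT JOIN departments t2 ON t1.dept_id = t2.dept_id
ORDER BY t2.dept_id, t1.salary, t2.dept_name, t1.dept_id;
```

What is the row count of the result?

LEFT JOIN keeps every row from `employees`; unmatched rows get NULL for `departments`'s columns.
Matching on t1.dept_id = t2.dept_id. A NULL in a compared column never satisfies the condition.
Matched pairs: 12; unmatched t1 rows kept: 2.
Total: 12 matched + 2 padded = 14 rows.

14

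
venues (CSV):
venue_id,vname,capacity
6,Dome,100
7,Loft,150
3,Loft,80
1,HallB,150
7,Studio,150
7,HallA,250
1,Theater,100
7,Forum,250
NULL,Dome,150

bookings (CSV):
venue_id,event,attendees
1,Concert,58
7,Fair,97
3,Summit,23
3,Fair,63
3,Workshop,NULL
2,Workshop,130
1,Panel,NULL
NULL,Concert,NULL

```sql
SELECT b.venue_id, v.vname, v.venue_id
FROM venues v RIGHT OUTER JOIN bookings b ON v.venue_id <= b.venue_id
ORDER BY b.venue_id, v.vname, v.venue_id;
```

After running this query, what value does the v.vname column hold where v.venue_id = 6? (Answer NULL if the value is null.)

Dome

RIGHT JOIN keeps every row from `bookings`; unmatched rows get NULL for `venues`'s columns.
Matching on v.venue_id <= b.venue_id. A NULL in a compared column never satisfies the condition.
- venue_id=6: 1 matching b row(s), so 1 row(s) emitted.
- venue_id=7: 1 matching b row(s), so 1 row(s) emitted.
- venue_id=3: 4 matching b row(s), so 4 row(s) emitted.
- venue_id=1: 7 matching b row(s), so 7 row(s) emitted.
- venue_id=7: 1 matching b row(s), so 1 row(s) emitted.
- venue_id=7: 1 matching b row(s), so 1 row(s) emitted.
- venue_id=1: 7 matching b row(s), so 7 row(s) emitted.
- venue_id=7: 1 matching b row(s), so 1 row(s) emitted.
- venue_id=NULL: no matching b row.
- 1 row(s) from b found no v partner → padded with NULL.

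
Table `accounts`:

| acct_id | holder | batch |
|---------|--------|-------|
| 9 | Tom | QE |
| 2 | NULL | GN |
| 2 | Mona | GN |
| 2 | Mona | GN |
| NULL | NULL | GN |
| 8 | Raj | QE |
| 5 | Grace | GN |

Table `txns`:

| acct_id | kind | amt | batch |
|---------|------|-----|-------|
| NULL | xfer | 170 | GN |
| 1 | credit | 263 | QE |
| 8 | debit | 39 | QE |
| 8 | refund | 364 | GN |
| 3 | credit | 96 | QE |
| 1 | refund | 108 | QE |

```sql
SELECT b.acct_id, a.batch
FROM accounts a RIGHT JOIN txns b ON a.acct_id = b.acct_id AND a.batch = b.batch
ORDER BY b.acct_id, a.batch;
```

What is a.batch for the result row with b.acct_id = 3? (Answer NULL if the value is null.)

RIGHT JOIN keeps every row from `txns`; unmatched rows get NULL for `accounts`'s columns.
Matching on a.acct_id = b.acct_id AND a.batch = b.batch. A NULL in a compared column never satisfies the condition.
Matched pairs: 1; unmatched b rows kept: 5.

NULL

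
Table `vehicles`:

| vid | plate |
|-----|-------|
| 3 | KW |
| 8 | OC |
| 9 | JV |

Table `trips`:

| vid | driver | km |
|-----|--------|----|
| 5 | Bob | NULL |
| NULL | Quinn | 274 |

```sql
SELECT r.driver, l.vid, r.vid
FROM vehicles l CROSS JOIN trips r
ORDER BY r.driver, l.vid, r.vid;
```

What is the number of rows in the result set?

6

CROSS JOIN pairs every row of `vehicles` with every row of `trips`: 3 × 2 = 6 rows.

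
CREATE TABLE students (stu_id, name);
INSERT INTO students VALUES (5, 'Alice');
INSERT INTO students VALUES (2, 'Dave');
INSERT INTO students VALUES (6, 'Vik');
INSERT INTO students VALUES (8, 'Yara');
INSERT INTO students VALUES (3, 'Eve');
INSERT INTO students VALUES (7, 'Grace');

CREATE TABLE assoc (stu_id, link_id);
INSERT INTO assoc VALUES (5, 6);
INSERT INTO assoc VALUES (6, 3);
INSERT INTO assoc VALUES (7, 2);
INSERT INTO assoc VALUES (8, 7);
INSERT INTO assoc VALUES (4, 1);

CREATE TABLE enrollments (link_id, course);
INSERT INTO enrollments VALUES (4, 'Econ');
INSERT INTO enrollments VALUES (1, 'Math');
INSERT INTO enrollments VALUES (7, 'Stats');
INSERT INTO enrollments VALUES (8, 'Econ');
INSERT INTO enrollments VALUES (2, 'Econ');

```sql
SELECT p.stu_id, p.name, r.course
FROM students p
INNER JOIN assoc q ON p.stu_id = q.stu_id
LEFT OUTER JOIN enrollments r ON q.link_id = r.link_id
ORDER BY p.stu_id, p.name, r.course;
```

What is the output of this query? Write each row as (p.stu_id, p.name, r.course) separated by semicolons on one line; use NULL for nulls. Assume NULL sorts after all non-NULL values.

Joins associate left-to-right: students INNER JOIN assoc on stu_id gives 4 intermediate row(s).
Then LEFT JOIN `enrollments r` on link_id: each of those 4 rows is kept; rows whose q.link_id has no match in r get NULL for r's columns.

(5, Alice, NULL); (6, Vik, NULL); (7, Grace, Econ); (8, Yara, Stats)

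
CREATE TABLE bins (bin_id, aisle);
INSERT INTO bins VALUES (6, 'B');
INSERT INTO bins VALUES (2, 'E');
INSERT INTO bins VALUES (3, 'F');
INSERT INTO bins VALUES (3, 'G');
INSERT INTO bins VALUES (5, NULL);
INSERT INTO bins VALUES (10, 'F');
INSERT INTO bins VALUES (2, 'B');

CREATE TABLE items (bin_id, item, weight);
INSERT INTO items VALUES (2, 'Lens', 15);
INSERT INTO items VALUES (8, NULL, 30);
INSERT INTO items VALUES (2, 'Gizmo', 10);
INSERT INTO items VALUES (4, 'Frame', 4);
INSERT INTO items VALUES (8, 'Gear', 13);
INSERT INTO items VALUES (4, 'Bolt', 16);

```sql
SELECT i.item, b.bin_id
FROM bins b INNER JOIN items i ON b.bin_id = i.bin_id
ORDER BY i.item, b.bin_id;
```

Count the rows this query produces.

4

INNER JOIN keeps only pairs where the ON condition holds.
Matching on b.bin_id = i.bin_id.
- b[0] bin_id=6 → no match; dropped.
- b[1] bin_id=2 → 2 match(es) in i → 2 row(s).
- b[2] bin_id=3 → no match; dropped.
- b[3] bin_id=3 → no match; dropped.
- b[4] bin_id=5 → no match; dropped.
- b[5] bin_id=10 → no match; dropped.
- b[6] bin_id=2 → 2 match(es) in i → 2 row(s).
Total: 4 rows.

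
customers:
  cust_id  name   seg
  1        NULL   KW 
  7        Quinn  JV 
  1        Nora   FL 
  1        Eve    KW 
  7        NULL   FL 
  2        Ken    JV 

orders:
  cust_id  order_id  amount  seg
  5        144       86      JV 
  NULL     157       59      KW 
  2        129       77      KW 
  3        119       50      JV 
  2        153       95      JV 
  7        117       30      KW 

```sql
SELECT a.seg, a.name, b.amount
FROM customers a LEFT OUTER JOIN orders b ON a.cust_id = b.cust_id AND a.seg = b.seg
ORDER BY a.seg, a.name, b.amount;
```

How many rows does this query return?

6

LEFT JOIN keeps every row from `customers`; unmatched rows get NULL for `orders`'s columns.
Matching on a.cust_id = b.cust_id AND a.seg = b.seg. A NULL in a compared column never satisfies the condition.
Matched pairs: 1; unmatched a rows kept: 5.
Total: 1 matched + 5 padded = 6 rows.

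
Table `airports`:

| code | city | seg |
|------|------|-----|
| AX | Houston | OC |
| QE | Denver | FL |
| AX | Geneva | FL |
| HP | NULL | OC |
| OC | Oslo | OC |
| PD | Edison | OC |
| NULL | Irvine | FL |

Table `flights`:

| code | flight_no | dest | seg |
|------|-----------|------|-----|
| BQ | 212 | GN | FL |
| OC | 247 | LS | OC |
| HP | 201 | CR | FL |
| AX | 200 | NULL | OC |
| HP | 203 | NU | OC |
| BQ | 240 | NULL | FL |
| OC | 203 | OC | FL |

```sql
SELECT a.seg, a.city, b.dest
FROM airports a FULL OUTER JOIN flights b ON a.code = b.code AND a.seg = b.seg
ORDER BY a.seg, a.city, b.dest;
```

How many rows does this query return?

11

FULL OUTER JOIN keeps every row from both sides; unmatched rows get NULL for the other side's columns.
Matching on a.code = b.code AND a.seg = b.seg. A NULL in a compared column never satisfies the condition.
- a[0] code=AX, seg=OC → 1 match(es) in b → 1 row(s).
- a[1] code=QE, seg=FL → no match; kept with NULLs on the b side.
- a[2] code=AX, seg=FL → no match; kept with NULLs on the b side.
- a[3] code=HP, seg=OC → 1 match(es) in b → 1 row(s).
- a[4] code=OC, seg=OC → 1 match(es) in b → 1 row(s).
- a[5] code=PD, seg=OC → no match; kept with NULLs on the b side.
- a[6] code=NULL, seg=FL → no match; kept with NULLs on the b side.
- plus 4 unmatched b row(s), each kept with NULL a columns.
Total: 3 matched + 8 padded = 11 rows.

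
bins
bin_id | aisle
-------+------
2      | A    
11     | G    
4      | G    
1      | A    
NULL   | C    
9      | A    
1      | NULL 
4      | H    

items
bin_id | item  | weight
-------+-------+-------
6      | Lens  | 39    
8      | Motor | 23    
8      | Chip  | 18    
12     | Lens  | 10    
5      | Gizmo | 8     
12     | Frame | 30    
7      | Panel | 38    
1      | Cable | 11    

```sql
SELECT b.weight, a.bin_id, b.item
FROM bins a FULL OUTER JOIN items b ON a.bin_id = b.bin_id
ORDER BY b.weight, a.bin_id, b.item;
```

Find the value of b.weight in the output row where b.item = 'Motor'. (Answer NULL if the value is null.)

23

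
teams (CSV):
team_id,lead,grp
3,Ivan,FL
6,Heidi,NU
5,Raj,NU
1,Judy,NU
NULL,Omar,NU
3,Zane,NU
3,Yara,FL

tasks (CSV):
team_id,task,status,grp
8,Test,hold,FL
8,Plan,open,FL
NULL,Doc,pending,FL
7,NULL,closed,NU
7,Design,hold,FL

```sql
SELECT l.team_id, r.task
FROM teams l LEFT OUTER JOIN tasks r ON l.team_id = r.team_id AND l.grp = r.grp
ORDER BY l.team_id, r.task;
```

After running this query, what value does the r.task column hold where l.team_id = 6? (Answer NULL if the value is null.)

LEFT JOIN keeps every row from `teams`; unmatched rows get NULL for `tasks`'s columns.
Matching on l.team_id = r.team_id AND l.grp = r.grp. A NULL in a compared column never satisfies the condition.
Matched pairs: 0; unmatched l rows kept: 7.

NULL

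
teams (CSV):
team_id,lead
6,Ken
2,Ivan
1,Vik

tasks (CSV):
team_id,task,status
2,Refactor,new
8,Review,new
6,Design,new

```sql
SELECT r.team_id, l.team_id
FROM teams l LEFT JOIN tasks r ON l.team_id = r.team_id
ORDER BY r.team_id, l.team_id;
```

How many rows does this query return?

3

LEFT JOIN keeps every row from `teams`; unmatched rows get NULL for `tasks`'s columns.
Matching on l.team_id = r.team_id.
Matched pairs: 2; unmatched l rows kept: 1.
Total: 2 matched + 1 padded = 3 rows.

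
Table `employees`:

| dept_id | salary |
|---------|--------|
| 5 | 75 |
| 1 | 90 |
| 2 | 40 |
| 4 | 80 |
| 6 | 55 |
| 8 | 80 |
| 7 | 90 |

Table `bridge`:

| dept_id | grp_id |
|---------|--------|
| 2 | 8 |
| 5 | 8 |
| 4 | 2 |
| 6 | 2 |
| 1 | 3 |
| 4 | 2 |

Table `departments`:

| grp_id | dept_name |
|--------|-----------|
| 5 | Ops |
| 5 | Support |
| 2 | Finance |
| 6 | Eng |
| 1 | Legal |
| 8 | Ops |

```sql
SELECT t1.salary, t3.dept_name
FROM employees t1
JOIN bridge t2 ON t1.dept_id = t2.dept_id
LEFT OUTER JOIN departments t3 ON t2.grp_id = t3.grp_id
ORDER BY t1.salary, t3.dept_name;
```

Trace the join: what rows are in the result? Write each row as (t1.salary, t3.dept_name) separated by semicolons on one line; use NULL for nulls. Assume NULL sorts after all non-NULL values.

Joins associate left-to-right: employees INNER JOIN bridge on dept_id gives 6 intermediate row(s).
Then LEFT JOIN `departments t3` on grp_id: each of those 6 rows is kept; rows whose t2.grp_id has no match in t3 get NULL for t3's columns.

(40, Ops); (55, Finance); (75, Ops); (80, Finance); (80, Finance); (90, NULL)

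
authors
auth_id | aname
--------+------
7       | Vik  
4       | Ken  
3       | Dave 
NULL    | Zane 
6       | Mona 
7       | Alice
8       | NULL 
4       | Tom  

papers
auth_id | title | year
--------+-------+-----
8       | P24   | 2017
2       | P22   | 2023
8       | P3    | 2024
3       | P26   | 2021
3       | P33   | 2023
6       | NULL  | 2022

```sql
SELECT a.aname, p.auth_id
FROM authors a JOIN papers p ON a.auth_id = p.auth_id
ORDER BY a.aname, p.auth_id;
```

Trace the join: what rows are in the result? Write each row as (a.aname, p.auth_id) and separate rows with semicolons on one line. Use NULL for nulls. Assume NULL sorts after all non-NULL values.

(Dave, 3); (Dave, 3); (Mona, 6); (NULL, 8); (NULL, 8)

INNER JOIN keeps only pairs where the ON condition holds.
Matching on a.auth_id = p.auth_id. A NULL in a compared column never satisfies the condition.
- auth_id=7: no matching p row, dropped.
- auth_id=4: no matching p row, dropped.
- auth_id=3: 2 matching p row(s), so 2 row(s) emitted.
- auth_id=NULL: no matching p row, dropped.
- auth_id=6: 1 matching p row(s), so 1 row(s) emitted.
- auth_id=7: no matching p row, dropped.
- auth_id=8: 2 matching p row(s), so 2 row(s) emitted.
- auth_id=4: no matching p row, dropped.
After projecting and ordering:
a.aname | p.auth_id
Dave | 3
Dave | 3
Mona | 6
NULL | 8
NULL | 8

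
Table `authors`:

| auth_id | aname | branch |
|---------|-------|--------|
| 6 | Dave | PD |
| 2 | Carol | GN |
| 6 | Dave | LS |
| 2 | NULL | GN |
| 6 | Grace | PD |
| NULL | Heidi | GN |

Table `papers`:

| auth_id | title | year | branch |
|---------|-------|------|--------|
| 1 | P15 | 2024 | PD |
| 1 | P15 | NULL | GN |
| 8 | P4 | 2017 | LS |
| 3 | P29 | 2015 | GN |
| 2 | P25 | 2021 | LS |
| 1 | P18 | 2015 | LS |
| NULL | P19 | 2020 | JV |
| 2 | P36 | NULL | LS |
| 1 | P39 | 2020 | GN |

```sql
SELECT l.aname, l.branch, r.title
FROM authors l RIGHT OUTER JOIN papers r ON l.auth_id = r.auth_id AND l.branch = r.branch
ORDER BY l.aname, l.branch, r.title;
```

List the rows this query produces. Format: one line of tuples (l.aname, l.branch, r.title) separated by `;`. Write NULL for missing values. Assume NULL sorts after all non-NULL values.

RIGHT JOIN keeps every row from `papers`; unmatched rows get NULL for `authors`'s columns.
Matching on l.auth_id = r.auth_id AND l.branch = r.branch. A NULL in a compared column never satisfies the condition.
- auth_id=6, branch=PD: no matching r row.
- auth_id=2, branch=GN: no matching r row.
- auth_id=6, branch=LS: no matching r row.
- auth_id=2, branch=GN: no matching r row.
- auth_id=6, branch=PD: no matching r row.
- auth_id=NULL, branch=GN: no matching r row.
- 9 r row(s) had no l match → kept, l columns NULL.
After projecting and ordering:
l.aname | l.branch | r.title
NULL | NULL | P15
NULL | NULL | P15
NULL | NULL | P18
NULL | NULL | P19
NULL | NULL | P25
NULL | NULL | P29
NULL | NULL | P36
NULL | NULL | P39
NULL | NULL | P4

(NULL, NULL, P15); (NULL, NULL, P15); (NULL, NULL, P18); (NULL, NULL, P19); (NULL, NULL, P25); (NULL, NULL, P29); (NULL, NULL, P36); (NULL, NULL, P39); (NULL, NULL, P4)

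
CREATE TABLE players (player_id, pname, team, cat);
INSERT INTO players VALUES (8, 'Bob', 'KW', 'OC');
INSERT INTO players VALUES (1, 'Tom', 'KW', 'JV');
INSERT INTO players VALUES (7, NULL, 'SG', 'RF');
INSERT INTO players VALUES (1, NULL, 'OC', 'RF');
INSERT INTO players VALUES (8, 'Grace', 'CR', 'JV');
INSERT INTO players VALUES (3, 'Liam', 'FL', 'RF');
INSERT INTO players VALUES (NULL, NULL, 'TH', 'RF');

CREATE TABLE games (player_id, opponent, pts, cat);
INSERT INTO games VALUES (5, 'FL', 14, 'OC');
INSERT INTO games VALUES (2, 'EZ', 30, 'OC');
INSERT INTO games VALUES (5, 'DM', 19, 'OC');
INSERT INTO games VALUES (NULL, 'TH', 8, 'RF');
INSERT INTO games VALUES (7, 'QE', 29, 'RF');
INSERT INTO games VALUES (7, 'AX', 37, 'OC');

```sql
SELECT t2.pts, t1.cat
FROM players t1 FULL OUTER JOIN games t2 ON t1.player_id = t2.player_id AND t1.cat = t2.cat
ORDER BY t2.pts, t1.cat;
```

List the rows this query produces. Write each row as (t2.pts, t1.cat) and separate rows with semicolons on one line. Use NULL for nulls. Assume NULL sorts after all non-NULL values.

(8, NULL); (14, NULL); (19, NULL); (29, RF); (30, NULL); (37, NULL); (NULL, JV); (NULL, JV); (NULL, OC); (NULL, RF); (NULL, RF); (NULL, RF)

FULL OUTER JOIN keeps every row from both sides; unmatched rows get NULL for the other side's columns.
Matching on t1.player_id = t2.player_id AND t1.cat = t2.cat. A NULL in a compared column never satisfies the condition.
- t1 (player_id=8, cat=OC) has no partner → padded with NULL.
- t1 (player_id=1, cat=JV) has no partner → padded with NULL.
- t1 (player_id=7, cat=RF) pairs with 1 row(s) of t2.
- t1 (player_id=1, cat=RF) has no partner → padded with NULL.
- t1 (player_id=8, cat=JV) has no partner → padded with NULL.
- t1 (player_id=3, cat=RF) has no partner → padded with NULL.
- t1 (player_id=NULL, cat=RF) has no partner → padded with NULL.
- 5 row(s) from t2 found no t1 partner → padded with NULL.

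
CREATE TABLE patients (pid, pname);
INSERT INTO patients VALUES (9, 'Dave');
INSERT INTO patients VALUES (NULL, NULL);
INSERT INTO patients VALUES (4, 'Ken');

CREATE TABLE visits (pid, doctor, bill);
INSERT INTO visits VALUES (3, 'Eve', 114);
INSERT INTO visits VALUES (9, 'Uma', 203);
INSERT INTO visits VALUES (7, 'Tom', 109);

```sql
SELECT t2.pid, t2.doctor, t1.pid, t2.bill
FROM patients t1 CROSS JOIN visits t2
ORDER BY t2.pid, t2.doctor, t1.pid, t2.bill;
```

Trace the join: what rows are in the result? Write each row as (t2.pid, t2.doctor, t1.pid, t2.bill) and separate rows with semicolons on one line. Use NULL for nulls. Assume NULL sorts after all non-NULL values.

(3, Eve, 4, 114); (3, Eve, 9, 114); (3, Eve, NULL, 114); (7, Tom, 4, 109); (7, Tom, 9, 109); (7, Tom, NULL, 109); (9, Uma, 4, 203); (9, Uma, 9, 203); (9, Uma, NULL, 203)

CROSS JOIN pairs every row of `patients` with every row of `visits`: 3 × 3 = 9 rows.
After projecting and ordering:
t2.pid | t2.doctor | t1.pid | t2.bill
3 | Eve | 4 | 114
3 | Eve | 9 | 114
3 | Eve | NULL | 114
7 | Tom | 4 | 109
7 | Tom | 9 | 109
7 | Tom | NULL | 109
9 | Uma | 4 | 203
9 | Uma | 9 | 203
9 | Uma | NULL | 203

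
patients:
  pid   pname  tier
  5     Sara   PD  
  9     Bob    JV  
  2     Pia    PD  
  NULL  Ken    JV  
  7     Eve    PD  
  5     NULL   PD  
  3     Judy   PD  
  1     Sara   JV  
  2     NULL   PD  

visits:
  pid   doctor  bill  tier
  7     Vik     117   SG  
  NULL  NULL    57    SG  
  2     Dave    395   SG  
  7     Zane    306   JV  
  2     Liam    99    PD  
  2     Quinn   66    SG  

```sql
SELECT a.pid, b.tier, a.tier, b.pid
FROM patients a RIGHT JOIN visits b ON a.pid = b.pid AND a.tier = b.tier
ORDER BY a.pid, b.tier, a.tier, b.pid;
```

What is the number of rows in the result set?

7

RIGHT JOIN keeps every row from `visits`; unmatched rows get NULL for `patients`'s columns.
Matching on a.pid = b.pid AND a.tier = b.tier. A NULL in a compared column never satisfies the condition.
- a[0] pid=5, tier=PD → no match.
- a[1] pid=9, tier=JV → no match.
- a[2] pid=2, tier=PD → 1 match(es) in b → 1 row(s).
- a[3] pid=NULL, tier=JV → no match.
- a[4] pid=7, tier=PD → no match.
- a[5] pid=5, tier=PD → no match.
- a[6] pid=3, tier=PD → no match.
- a[7] pid=1, tier=JV → no match.
- a[8] pid=2, tier=PD → 1 match(es) in b → 1 row(s).
- plus 5 unmatched b row(s), each kept with NULL a columns.
Total: 2 matched + 5 padded = 7 rows.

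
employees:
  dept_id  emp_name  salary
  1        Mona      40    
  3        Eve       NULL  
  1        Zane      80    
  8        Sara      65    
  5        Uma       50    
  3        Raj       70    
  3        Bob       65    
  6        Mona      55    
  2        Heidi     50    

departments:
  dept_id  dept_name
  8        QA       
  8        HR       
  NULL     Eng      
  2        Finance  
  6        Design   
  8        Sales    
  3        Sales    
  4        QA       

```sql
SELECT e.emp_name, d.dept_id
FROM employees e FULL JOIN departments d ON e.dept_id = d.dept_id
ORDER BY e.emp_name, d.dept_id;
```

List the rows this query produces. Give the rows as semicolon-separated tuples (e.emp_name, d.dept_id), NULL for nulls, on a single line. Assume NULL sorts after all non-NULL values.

FULL OUTER JOIN keeps every row from both sides; unmatched rows get NULL for the other side's columns.
Matching on e.dept_id = d.dept_id. A NULL in a compared column never satisfies the condition.
- e row (dept_id=1): no match → kept, d columns NULL.
- e row (dept_id=3): matches 1 d row(s) → 1 output row(s).
- e row (dept_id=1): no match → kept, d columns NULL.
- e row (dept_id=8): matches 3 d row(s) → 3 output row(s).
- e row (dept_id=5): no match → kept, d columns NULL.
- e row (dept_id=3): matches 1 d row(s) → 1 output row(s).
- e row (dept_id=3): matches 1 d row(s) → 1 output row(s).
- e row (dept_id=6): matches 1 d row(s) → 1 output row(s).
- e row (dept_id=2): matches 1 d row(s) → 1 output row(s).
- 2 row(s) from d found no e partner → padded with NULL.

(Bob, 3); (Eve, 3); (Heidi, 2); (Mona, 6); (Mona, NULL); (Raj, 3); (Sara, 8); (Sara, 8); (Sara, 8); (Uma, NULL); (Zane, NULL); (NULL, 4); (NULL, NULL)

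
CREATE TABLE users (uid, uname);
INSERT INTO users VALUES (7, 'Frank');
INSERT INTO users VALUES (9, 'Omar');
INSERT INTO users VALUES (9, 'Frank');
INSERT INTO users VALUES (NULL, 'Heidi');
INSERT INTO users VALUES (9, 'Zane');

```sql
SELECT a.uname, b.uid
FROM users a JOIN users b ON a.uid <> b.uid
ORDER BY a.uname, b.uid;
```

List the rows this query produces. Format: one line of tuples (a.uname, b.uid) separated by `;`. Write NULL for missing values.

(Frank, 7); (Frank, 9); (Frank, 9); (Frank, 9); (Omar, 7); (Zane, 7)

INNER JOIN keeps only pairs where the ON condition holds.
Matching on a.uid <> b.uid. A NULL in a compared column never satisfies the condition.
- uid=7: 3 matching b row(s), so 3 row(s) emitted.
- uid=9: 1 matching b row(s), so 1 row(s) emitted.
- uid=9: 1 matching b row(s), so 1 row(s) emitted.
- uid=NULL: no matching b row, dropped.
- uid=9: 1 matching b row(s), so 1 row(s) emitted.
After projecting and ordering:
a.uname | b.uid
Frank | 7
Frank | 9
Frank | 9
Frank | 9
Omar | 7
Zane | 7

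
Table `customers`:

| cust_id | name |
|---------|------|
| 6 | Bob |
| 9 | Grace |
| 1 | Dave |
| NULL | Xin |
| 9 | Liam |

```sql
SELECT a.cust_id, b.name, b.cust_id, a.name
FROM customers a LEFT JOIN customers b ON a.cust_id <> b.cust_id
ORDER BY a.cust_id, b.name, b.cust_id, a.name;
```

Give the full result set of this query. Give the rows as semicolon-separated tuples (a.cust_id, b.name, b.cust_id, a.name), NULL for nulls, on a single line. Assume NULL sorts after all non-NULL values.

(1, Bob, 6, Dave); (1, Grace, 9, Dave); (1, Liam, 9, Dave); (6, Dave, 1, Bob); (6, Grace, 9, Bob); (6, Liam, 9, Bob); (9, Bob, 6, Grace); (9, Bob, 6, Liam); (9, Dave, 1, Grace); (9, Dave, 1, Liam); (NULL, NULL, NULL, Xin)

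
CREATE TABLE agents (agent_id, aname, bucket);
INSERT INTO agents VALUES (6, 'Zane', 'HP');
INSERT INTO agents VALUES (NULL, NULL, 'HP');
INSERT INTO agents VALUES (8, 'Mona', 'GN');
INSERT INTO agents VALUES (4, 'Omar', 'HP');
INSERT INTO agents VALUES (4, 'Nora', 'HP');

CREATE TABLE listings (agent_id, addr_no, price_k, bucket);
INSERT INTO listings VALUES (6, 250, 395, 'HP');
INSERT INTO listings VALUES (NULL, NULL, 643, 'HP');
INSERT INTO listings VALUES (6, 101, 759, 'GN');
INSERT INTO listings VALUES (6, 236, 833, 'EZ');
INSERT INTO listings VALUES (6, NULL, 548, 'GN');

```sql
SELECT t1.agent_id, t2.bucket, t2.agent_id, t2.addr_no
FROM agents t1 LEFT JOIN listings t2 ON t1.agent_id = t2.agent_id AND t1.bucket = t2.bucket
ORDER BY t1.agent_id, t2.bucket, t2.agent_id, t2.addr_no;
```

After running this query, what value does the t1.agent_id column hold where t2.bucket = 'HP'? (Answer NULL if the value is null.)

LEFT JOIN keeps every row from `agents`; unmatched rows get NULL for `listings`'s columns.
Matching on t1.agent_id = t2.agent_id AND t1.bucket = t2.bucket. A NULL in a compared column never satisfies the condition.
Matched pairs: 1; unmatched t1 rows kept: 4.

6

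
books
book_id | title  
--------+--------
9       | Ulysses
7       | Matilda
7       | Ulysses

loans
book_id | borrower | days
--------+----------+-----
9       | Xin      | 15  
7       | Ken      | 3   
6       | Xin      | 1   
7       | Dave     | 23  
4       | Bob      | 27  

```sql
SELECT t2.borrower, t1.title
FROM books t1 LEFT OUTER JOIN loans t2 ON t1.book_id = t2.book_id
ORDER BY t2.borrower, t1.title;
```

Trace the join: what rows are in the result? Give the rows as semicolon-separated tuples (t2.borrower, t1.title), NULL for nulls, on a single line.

LEFT JOIN keeps every row from `books`; unmatched rows get NULL for `loans`'s columns.
Matching on t1.book_id = t2.book_id.
- t1 row (book_id=9): matches 1 t2 row(s) → 1 output row(s).
- t1 row (book_id=7): matches 2 t2 row(s) → 2 output row(s).
- t1 row (book_id=7): matches 2 t2 row(s) → 2 output row(s).
After projecting and ordering:
t2.borrower | t1.title
Dave | Matilda
Dave | Ulysses
Ken | Matilda
Ken | Ulysses
Xin | Ulysses

(Dave, Matilda); (Dave, Ulysses); (Ken, Matilda); (Ken, Ulysses); (Xin, Ulysses)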